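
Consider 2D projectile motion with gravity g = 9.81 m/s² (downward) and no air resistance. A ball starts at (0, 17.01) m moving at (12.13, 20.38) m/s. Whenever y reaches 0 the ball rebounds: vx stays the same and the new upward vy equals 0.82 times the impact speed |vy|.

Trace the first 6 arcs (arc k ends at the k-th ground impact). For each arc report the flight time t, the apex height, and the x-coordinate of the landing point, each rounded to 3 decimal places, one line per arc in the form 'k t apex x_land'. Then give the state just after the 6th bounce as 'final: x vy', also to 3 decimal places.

Arc 1: start y=17.010, vy=20.380 → t=4.867, apex=38.179, x_land=59.042, impact vy=-27.369
  bounce: vy ← 0.82·27.369 = 22.443
Arc 2: start y=0.000, vy=22.443 → t=4.576, apex=25.672, x_land=114.543, impact vy=-22.443
  bounce: vy ← 0.82·22.443 = 18.403
Arc 3: start y=0.000, vy=18.403 → t=3.752, apex=17.262, x_land=160.053, impact vy=-18.403
  bounce: vy ← 0.82·18.403 = 15.091
Arc 4: start y=0.000, vy=15.091 → t=3.077, apex=11.607, x_land=197.372, impact vy=-15.091
  bounce: vy ← 0.82·15.091 = 12.374
Arc 5: start y=0.000, vy=12.374 → t=2.523, apex=7.804, x_land=227.974, impact vy=-12.374
  bounce: vy ← 0.82·12.374 = 10.147
Arc 6: start y=0.000, vy=10.147 → t=2.069, apex=5.248, x_land=253.067, impact vy=-10.147
  bounce: vy ← 0.82·10.147 = 8.320

1 4.867 38.179 59.042
2 4.576 25.672 114.543
3 3.752 17.262 160.053
4 3.077 11.607 197.372
5 2.523 7.804 227.974
6 2.069 5.248 253.067
final: 253.067 8.320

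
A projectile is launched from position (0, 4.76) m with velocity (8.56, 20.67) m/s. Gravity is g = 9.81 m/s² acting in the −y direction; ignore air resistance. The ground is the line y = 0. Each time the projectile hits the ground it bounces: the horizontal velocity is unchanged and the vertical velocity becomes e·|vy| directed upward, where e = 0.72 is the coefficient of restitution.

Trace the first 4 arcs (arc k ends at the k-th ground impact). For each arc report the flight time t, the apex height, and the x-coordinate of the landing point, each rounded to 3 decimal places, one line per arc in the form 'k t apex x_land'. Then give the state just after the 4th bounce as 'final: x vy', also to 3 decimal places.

Arc 1: start y=4.760, vy=20.670 → t=4.433, apex=26.536, x_land=37.946, impact vy=-22.818
  bounce: vy ← 0.72·22.818 = 16.429
Arc 2: start y=0.000, vy=16.429 → t=3.349, apex=13.756, x_land=66.617, impact vy=-16.429
  bounce: vy ← 0.72·16.429 = 11.829
Arc 3: start y=0.000, vy=11.829 → t=2.412, apex=7.131, x_land=87.260, impact vy=-11.829
  bounce: vy ← 0.72·11.829 = 8.517
Arc 4: start y=0.000, vy=8.517 → t=1.736, apex=3.697, x_land=102.122, impact vy=-8.517
  bounce: vy ← 0.72·8.517 = 6.132

1 4.433 26.536 37.946
2 3.349 13.756 66.617
3 2.412 7.131 87.260
4 1.736 3.697 102.122
final: 102.122 6.132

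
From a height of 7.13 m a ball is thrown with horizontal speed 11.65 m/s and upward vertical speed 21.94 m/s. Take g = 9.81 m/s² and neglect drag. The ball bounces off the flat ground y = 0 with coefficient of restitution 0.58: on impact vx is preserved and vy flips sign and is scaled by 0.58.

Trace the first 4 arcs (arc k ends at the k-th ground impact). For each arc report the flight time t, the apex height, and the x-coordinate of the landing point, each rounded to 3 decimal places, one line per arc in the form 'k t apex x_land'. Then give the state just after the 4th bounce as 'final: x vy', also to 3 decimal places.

1 4.777 31.664 55.655
2 2.947 10.652 89.991
3 1.709 3.583 109.906
4 0.991 1.205 121.457
final: 121.457 2.821

Arc 1: start y=7.130, vy=21.940 → t=4.777, apex=31.664, x_land=55.655, impact vy=-24.925
  bounce: vy ← 0.58·24.925 = 14.456
Arc 2: start y=0.000, vy=14.456 → t=2.947, apex=10.652, x_land=89.991, impact vy=-14.456
  bounce: vy ← 0.58·14.456 = 8.385
Arc 3: start y=0.000, vy=8.385 → t=1.709, apex=3.583, x_land=109.906, impact vy=-8.385
  bounce: vy ← 0.58·8.385 = 4.863
Arc 4: start y=0.000, vy=4.863 → t=0.991, apex=1.205, x_land=121.457, impact vy=-4.863
  bounce: vy ← 0.58·4.863 = 2.821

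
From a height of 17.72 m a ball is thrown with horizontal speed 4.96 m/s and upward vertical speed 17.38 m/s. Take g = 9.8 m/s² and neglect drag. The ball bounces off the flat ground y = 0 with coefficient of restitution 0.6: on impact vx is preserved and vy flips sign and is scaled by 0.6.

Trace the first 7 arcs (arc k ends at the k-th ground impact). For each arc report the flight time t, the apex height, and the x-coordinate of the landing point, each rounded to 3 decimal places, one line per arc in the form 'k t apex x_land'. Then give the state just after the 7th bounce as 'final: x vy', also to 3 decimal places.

Arc 1: start y=17.720, vy=17.380 → t=4.374, apex=33.131, x_land=21.694, impact vy=-25.483
  bounce: vy ← 0.6·25.483 = 15.290
Arc 2: start y=0.000, vy=15.290 → t=3.120, apex=11.927, x_land=37.171, impact vy=-15.290
  bounce: vy ← 0.6·15.290 = 9.174
Arc 3: start y=0.000, vy=9.174 → t=1.872, apex=4.294, x_land=46.457, impact vy=-9.174
  bounce: vy ← 0.6·9.174 = 5.504
Arc 4: start y=0.000, vy=5.504 → t=1.123, apex=1.546, x_land=52.029, impact vy=-5.504
  bounce: vy ← 0.6·5.504 = 3.303
Arc 5: start y=0.000, vy=3.303 → t=0.674, apex=0.556, x_land=55.372, impact vy=-3.303
  bounce: vy ← 0.6·3.303 = 1.982
Arc 6: start y=0.000, vy=1.982 → t=0.404, apex=0.200, x_land=57.377, impact vy=-1.982
  bounce: vy ← 0.6·1.982 = 1.189
Arc 7: start y=0.000, vy=1.189 → t=0.243, apex=0.072, x_land=58.581, impact vy=-1.189
  bounce: vy ← 0.6·1.189 = 0.713

1 4.374 33.131 21.694
2 3.120 11.927 37.171
3 1.872 4.294 46.457
4 1.123 1.546 52.029
5 0.674 0.556 55.372
6 0.404 0.200 57.377
7 0.243 0.072 58.581
final: 58.581 0.713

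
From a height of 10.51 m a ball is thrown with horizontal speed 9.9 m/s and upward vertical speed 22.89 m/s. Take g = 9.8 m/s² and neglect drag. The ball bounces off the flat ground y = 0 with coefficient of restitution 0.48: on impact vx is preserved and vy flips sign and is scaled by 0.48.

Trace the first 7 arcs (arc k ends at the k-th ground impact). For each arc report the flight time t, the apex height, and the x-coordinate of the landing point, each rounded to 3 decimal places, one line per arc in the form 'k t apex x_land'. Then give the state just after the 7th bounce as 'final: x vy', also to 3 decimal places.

Arc 1: start y=10.510, vy=22.890 → t=5.093, apex=37.242, x_land=50.417, impact vy=-27.018
  bounce: vy ← 0.48·27.018 = 12.968
Arc 2: start y=0.000, vy=12.968 → t=2.647, apex=8.581, x_land=76.618, impact vy=-12.968
  bounce: vy ← 0.48·12.968 = 6.225
Arc 3: start y=0.000, vy=6.225 → t=1.270, apex=1.977, x_land=89.195, impact vy=-6.225
  bounce: vy ← 0.48·6.225 = 2.988
Arc 4: start y=0.000, vy=2.988 → t=0.610, apex=0.455, x_land=95.232, impact vy=-2.988
  bounce: vy ← 0.48·2.988 = 1.434
Arc 5: start y=0.000, vy=1.434 → t=0.293, apex=0.105, x_land=98.130, impact vy=-1.434
  bounce: vy ← 0.48·1.434 = 0.688
Arc 6: start y=0.000, vy=0.688 → t=0.140, apex=0.024, x_land=99.520, impact vy=-0.688
  bounce: vy ← 0.48·0.688 = 0.330
Arc 7: start y=0.000, vy=0.330 → t=0.067, apex=0.006, x_land=100.188, impact vy=-0.330
  bounce: vy ← 0.48·0.330 = 0.159

1 5.093 37.242 50.417
2 2.647 8.581 76.618
3 1.270 1.977 89.195
4 0.610 0.455 95.232
5 0.293 0.105 98.130
6 0.140 0.024 99.520
7 0.067 0.006 100.188
final: 100.188 0.159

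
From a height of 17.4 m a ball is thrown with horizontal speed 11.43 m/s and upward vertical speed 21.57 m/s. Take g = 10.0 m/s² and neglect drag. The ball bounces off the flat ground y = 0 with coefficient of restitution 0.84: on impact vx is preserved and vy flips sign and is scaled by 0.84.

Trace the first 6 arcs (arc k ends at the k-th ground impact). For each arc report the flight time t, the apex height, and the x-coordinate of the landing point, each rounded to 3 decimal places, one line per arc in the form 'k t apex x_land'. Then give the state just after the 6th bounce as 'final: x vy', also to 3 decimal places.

Arc 1: start y=17.400, vy=21.570 → t=5.009, apex=40.663, x_land=57.250, impact vy=-28.518
  bounce: vy ← 0.84·28.518 = 23.955
Arc 2: start y=0.000, vy=23.955 → t=4.791, apex=28.692, x_land=112.011, impact vy=-23.955
  bounce: vy ← 0.84·23.955 = 20.122
Arc 3: start y=0.000, vy=20.122 → t=4.024, apex=20.245, x_land=158.011, impact vy=-20.122
  bounce: vy ← 0.84·20.122 = 16.903
Arc 4: start y=0.000, vy=16.903 → t=3.381, apex=14.285, x_land=196.650, impact vy=-16.903
  bounce: vy ← 0.84·16.903 = 14.198
Arc 5: start y=0.000, vy=14.198 → t=2.840, apex=10.079, x_land=229.107, impact vy=-14.198
  bounce: vy ← 0.84·14.198 = 11.926
Arc 6: start y=0.000, vy=11.926 → t=2.385, apex=7.112, x_land=256.371, impact vy=-11.926
  bounce: vy ← 0.84·11.926 = 10.018

1 5.009 40.663 57.250
2 4.791 28.692 112.011
3 4.024 20.245 158.011
4 3.381 14.285 196.650
5 2.840 10.079 229.107
6 2.385 7.112 256.371
final: 256.371 10.018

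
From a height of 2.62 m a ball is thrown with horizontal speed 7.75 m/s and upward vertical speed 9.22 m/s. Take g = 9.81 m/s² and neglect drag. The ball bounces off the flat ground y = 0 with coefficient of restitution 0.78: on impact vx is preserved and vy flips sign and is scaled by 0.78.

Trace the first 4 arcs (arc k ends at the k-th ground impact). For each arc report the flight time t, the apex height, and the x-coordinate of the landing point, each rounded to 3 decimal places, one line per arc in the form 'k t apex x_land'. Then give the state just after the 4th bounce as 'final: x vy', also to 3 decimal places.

Arc 1: start y=2.620, vy=9.220 → t=2.130, apex=6.953, x_land=16.511, impact vy=-11.680
  bounce: vy ← 0.78·11.680 = 9.110
Arc 2: start y=0.000, vy=9.110 → t=1.857, apex=4.230, x_land=30.905, impact vy=-9.110
  bounce: vy ← 0.78·9.110 = 7.106
Arc 3: start y=0.000, vy=7.106 → t=1.449, apex=2.574, x_land=42.132, impact vy=-7.106
  bounce: vy ← 0.78·7.106 = 5.543
Arc 4: start y=0.000, vy=5.543 → t=1.130, apex=1.566, x_land=50.890, impact vy=-5.543
  bounce: vy ← 0.78·5.543 = 4.323

1 2.130 6.953 16.511
2 1.857 4.230 30.905
3 1.449 2.574 42.132
4 1.130 1.566 50.890
final: 50.890 4.323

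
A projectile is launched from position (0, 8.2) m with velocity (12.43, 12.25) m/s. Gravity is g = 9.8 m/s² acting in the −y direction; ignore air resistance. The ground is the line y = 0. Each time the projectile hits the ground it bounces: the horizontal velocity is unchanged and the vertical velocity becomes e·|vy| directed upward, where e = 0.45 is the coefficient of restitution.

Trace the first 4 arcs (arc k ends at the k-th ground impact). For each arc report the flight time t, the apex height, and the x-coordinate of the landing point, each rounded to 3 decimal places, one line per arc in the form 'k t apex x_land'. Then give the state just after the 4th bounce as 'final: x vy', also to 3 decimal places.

Arc 1: start y=8.200, vy=12.250 → t=3.049, apex=15.856, x_land=37.898, impact vy=-17.629
  bounce: vy ← 0.45·17.629 = 7.933
Arc 2: start y=0.000, vy=7.933 → t=1.619, apex=3.211, x_land=58.022, impact vy=-7.933
  bounce: vy ← 0.45·7.933 = 3.570
Arc 3: start y=0.000, vy=3.570 → t=0.729, apex=0.650, x_land=67.077, impact vy=-3.570
  bounce: vy ← 0.45·3.570 = 1.606
Arc 4: start y=0.000, vy=1.606 → t=0.328, apex=0.132, x_land=71.153, impact vy=-1.606
  bounce: vy ← 0.45·1.606 = 0.723

1 3.049 15.856 37.898
2 1.619 3.211 58.022
3 0.729 0.650 67.077
4 0.328 0.132 71.153
final: 71.153 0.723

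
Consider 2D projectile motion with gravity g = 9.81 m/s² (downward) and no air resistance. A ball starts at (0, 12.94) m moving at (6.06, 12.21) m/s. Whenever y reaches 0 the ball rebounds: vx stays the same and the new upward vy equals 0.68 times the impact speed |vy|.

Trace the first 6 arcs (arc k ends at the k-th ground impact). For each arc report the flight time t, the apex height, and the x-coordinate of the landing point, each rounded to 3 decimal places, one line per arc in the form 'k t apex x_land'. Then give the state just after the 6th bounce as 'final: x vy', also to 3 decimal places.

1 3.291 20.539 19.943
2 2.783 9.497 36.808
3 1.892 4.391 48.276
4 1.287 2.031 56.074
5 0.875 0.939 61.377
6 0.595 0.434 64.983
final: 64.983 1.985

Arc 1: start y=12.940, vy=12.210 → t=3.291, apex=20.539, x_land=19.943, impact vy=-20.074
  bounce: vy ← 0.68·20.074 = 13.650
Arc 2: start y=0.000, vy=13.650 → t=2.783, apex=9.497, x_land=36.808, impact vy=-13.650
  bounce: vy ← 0.68·13.650 = 9.282
Arc 3: start y=0.000, vy=9.282 → t=1.892, apex=4.391, x_land=48.276, impact vy=-9.282
  bounce: vy ← 0.68·9.282 = 6.312
Arc 4: start y=0.000, vy=6.312 → t=1.287, apex=2.031, x_land=56.074, impact vy=-6.312
  bounce: vy ← 0.68·6.312 = 4.292
Arc 5: start y=0.000, vy=4.292 → t=0.875, apex=0.939, x_land=61.377, impact vy=-4.292
  bounce: vy ← 0.68·4.292 = 2.919
Arc 6: start y=0.000, vy=2.919 → t=0.595, apex=0.434, x_land=64.983, impact vy=-2.919
  bounce: vy ← 0.68·2.919 = 1.985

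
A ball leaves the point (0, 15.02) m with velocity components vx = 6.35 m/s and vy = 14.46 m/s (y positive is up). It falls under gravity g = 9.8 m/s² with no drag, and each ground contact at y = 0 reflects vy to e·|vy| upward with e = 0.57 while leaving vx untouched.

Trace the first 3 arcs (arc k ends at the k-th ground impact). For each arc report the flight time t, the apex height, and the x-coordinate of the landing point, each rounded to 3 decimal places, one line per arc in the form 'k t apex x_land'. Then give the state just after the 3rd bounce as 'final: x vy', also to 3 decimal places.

1 3.765 25.688 23.909
2 2.610 8.346 40.483
3 1.488 2.712 49.931
final: 49.931 4.155

Arc 1: start y=15.020, vy=14.460 → t=3.765, apex=25.688, x_land=23.909, impact vy=-22.438
  bounce: vy ← 0.57·22.438 = 12.790
Arc 2: start y=0.000, vy=12.790 → t=2.610, apex=8.346, x_land=40.483, impact vy=-12.790
  bounce: vy ← 0.57·12.790 = 7.290
Arc 3: start y=0.000, vy=7.290 → t=1.488, apex=2.712, x_land=49.931, impact vy=-7.290
  bounce: vy ← 0.57·7.290 = 4.155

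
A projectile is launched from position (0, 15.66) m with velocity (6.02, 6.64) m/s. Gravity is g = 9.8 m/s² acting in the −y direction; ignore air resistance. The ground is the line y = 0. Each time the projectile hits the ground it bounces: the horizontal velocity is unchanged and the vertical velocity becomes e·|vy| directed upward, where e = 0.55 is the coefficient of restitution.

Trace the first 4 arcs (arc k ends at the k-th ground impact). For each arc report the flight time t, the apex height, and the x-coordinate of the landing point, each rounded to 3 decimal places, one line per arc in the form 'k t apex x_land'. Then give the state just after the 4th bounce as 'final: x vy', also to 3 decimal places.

1 2.589 17.909 15.588
2 2.103 5.418 28.248
3 1.157 1.639 35.211
4 0.636 0.496 39.041
final: 39.041 1.714

Arc 1: start y=15.660, vy=6.640 → t=2.589, apex=17.909, x_land=15.588, impact vy=-18.736
  bounce: vy ← 0.55·18.736 = 10.305
Arc 2: start y=0.000, vy=10.305 → t=2.103, apex=5.418, x_land=28.248, impact vy=-10.305
  bounce: vy ← 0.55·10.305 = 5.668
Arc 3: start y=0.000, vy=5.668 → t=1.157, apex=1.639, x_land=35.211, impact vy=-5.668
  bounce: vy ← 0.55·5.668 = 3.117
Arc 4: start y=0.000, vy=3.117 → t=0.636, apex=0.496, x_land=39.041, impact vy=-3.117
  bounce: vy ← 0.55·3.117 = 1.714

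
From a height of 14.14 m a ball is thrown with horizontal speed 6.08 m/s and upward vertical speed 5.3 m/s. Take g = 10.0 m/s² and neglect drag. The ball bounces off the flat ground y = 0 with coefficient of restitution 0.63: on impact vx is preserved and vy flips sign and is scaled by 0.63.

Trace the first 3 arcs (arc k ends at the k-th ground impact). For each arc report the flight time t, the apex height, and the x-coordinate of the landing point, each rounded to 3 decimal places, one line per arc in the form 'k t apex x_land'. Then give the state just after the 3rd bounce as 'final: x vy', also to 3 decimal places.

1 2.293 15.545 13.943
2 2.222 6.170 27.450
3 1.400 2.449 35.960
final: 35.960 4.409

Arc 1: start y=14.140, vy=5.300 → t=2.293, apex=15.545, x_land=13.943, impact vy=-17.632
  bounce: vy ← 0.63·17.632 = 11.108
Arc 2: start y=0.000, vy=11.108 → t=2.222, apex=6.170, x_land=27.450, impact vy=-11.108
  bounce: vy ← 0.63·11.108 = 6.998
Arc 3: start y=0.000, vy=6.998 → t=1.400, apex=2.449, x_land=35.960, impact vy=-6.998
  bounce: vy ← 0.63·6.998 = 4.409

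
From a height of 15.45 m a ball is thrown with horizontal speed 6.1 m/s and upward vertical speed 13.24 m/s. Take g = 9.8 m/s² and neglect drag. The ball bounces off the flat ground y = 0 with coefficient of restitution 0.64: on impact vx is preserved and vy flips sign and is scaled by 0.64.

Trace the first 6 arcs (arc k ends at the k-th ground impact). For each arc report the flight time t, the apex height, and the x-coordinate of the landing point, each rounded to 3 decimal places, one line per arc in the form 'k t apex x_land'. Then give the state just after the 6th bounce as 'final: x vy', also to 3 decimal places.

1 3.582 24.394 21.852
2 2.856 9.992 39.273
3 1.828 4.093 50.423
4 1.170 1.676 57.558
5 0.749 0.687 62.125
6 0.479 0.281 65.048
final: 65.048 1.503

Arc 1: start y=15.450, vy=13.240 → t=3.582, apex=24.394, x_land=21.852, impact vy=-21.866
  bounce: vy ← 0.64·21.866 = 13.994
Arc 2: start y=0.000, vy=13.994 → t=2.856, apex=9.992, x_land=39.273, impact vy=-13.994
  bounce: vy ← 0.64·13.994 = 8.956
Arc 3: start y=0.000, vy=8.956 → t=1.828, apex=4.093, x_land=50.423, impact vy=-8.956
  bounce: vy ← 0.64·8.956 = 5.732
Arc 4: start y=0.000, vy=5.732 → t=1.170, apex=1.676, x_land=57.558, impact vy=-5.732
  bounce: vy ← 0.64·5.732 = 3.668
Arc 5: start y=0.000, vy=3.668 → t=0.749, apex=0.687, x_land=62.125, impact vy=-3.668
  bounce: vy ← 0.64·3.668 = 2.348
Arc 6: start y=0.000, vy=2.348 → t=0.479, apex=0.281, x_land=65.048, impact vy=-2.348
  bounce: vy ← 0.64·2.348 = 1.503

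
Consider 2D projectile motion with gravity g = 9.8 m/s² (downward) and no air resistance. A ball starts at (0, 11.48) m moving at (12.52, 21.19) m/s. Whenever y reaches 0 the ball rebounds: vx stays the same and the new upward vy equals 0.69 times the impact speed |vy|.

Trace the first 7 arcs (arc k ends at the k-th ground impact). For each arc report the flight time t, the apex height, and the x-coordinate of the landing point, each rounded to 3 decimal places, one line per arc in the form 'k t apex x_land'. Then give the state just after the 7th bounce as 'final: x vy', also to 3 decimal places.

Arc 1: start y=11.480, vy=21.190 → t=4.811, apex=34.389, x_land=60.239, impact vy=-25.962
  bounce: vy ← 0.69·25.962 = 17.914
Arc 2: start y=0.000, vy=17.914 → t=3.656, apex=16.373, x_land=106.011, impact vy=-17.914
  bounce: vy ← 0.69·17.914 = 12.360
Arc 3: start y=0.000, vy=12.360 → t=2.523, apex=7.795, x_land=137.593, impact vy=-12.360
  bounce: vy ← 0.69·12.360 = 8.529
Arc 4: start y=0.000, vy=8.529 → t=1.741, apex=3.711, x_land=159.385, impact vy=-8.529
  bounce: vy ← 0.69·8.529 = 5.885
Arc 5: start y=0.000, vy=5.885 → t=1.201, apex=1.767, x_land=174.421, impact vy=-5.885
  bounce: vy ← 0.69·5.885 = 4.061
Arc 6: start y=0.000, vy=4.061 → t=0.829, apex=0.841, x_land=184.796, impact vy=-4.061
  bounce: vy ← 0.69·4.061 = 2.802
Arc 7: start y=0.000, vy=2.802 → t=0.572, apex=0.401, x_land=191.955, impact vy=-2.802
  bounce: vy ← 0.69·2.802 = 1.933

1 4.811 34.389 60.239
2 3.656 16.373 106.011
3 2.523 7.795 137.593
4 1.741 3.711 159.385
5 1.201 1.767 174.421
6 0.829 0.841 184.796
7 0.572 0.401 191.955
final: 191.955 1.933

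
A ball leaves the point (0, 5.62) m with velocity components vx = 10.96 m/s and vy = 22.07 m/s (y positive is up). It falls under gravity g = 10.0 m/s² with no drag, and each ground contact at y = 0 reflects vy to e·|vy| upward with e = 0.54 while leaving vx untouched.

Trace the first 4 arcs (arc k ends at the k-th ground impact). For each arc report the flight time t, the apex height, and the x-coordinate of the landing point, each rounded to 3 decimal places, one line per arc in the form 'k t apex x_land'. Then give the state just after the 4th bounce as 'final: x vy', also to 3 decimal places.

1 4.655 29.974 51.024
2 2.644 8.740 80.005
3 1.428 2.549 95.655
4 0.771 0.743 104.106
final: 104.106 2.082

Arc 1: start y=5.620, vy=22.070 → t=4.655, apex=29.974, x_land=51.024, impact vy=-24.484
  bounce: vy ← 0.54·24.484 = 13.222
Arc 2: start y=0.000, vy=13.222 → t=2.644, apex=8.740, x_land=80.005, impact vy=-13.222
  bounce: vy ← 0.54·13.222 = 7.140
Arc 3: start y=0.000, vy=7.140 → t=1.428, apex=2.549, x_land=95.655, impact vy=-7.140
  bounce: vy ← 0.54·7.140 = 3.855
Arc 4: start y=0.000, vy=3.855 → t=0.771, apex=0.743, x_land=104.106, impact vy=-3.855
  bounce: vy ← 0.54·3.855 = 2.082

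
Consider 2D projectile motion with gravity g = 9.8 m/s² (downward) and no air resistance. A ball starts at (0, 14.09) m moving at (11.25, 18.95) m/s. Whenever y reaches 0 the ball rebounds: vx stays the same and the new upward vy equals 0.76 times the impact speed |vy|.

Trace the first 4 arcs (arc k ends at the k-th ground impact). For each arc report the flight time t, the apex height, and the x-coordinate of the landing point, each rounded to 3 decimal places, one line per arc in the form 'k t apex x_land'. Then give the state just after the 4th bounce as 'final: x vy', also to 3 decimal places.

Arc 1: start y=14.090, vy=18.950 → t=4.506, apex=32.412, x_land=50.688, impact vy=-25.204
  bounce: vy ← 0.76·25.204 = 19.155
Arc 2: start y=0.000, vy=19.155 → t=3.909, apex=18.721, x_land=94.667, impact vy=-19.155
  bounce: vy ← 0.76·19.155 = 14.558
Arc 3: start y=0.000, vy=14.558 → t=2.971, apex=10.813, x_land=128.091, impact vy=-14.558
  bounce: vy ← 0.76·14.558 = 11.064
Arc 4: start y=0.000, vy=11.064 → t=2.258, apex=6.246, x_land=153.493, impact vy=-11.064
  bounce: vy ← 0.76·11.064 = 8.409

1 4.506 32.412 50.688
2 3.909 18.721 94.667
3 2.971 10.813 128.091
4 2.258 6.246 153.493
final: 153.493 8.409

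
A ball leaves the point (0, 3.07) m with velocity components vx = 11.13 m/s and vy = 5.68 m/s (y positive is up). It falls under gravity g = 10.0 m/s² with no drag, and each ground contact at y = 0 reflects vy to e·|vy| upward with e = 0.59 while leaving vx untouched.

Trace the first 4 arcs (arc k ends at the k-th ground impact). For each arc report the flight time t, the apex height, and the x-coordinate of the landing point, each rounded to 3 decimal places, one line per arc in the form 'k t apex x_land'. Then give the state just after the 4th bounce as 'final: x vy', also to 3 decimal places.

Arc 1: start y=3.070, vy=5.680 → t=1.536, apex=4.683, x_land=17.093, impact vy=-9.678
  bounce: vy ← 0.59·9.678 = 5.710
Arc 2: start y=0.000, vy=5.710 → t=1.142, apex=1.630, x_land=29.804, impact vy=-5.710
  bounce: vy ← 0.59·5.710 = 3.369
Arc 3: start y=0.000, vy=3.369 → t=0.674, apex=0.567, x_land=37.303, impact vy=-3.369
  bounce: vy ← 0.59·3.369 = 1.988
Arc 4: start y=0.000, vy=1.988 → t=0.398, apex=0.198, x_land=41.727, impact vy=-1.988
  bounce: vy ← 0.59·1.988 = 1.173

1 1.536 4.683 17.093
2 1.142 1.630 29.804
3 0.674 0.567 37.303
4 0.398 0.198 41.727
final: 41.727 1.173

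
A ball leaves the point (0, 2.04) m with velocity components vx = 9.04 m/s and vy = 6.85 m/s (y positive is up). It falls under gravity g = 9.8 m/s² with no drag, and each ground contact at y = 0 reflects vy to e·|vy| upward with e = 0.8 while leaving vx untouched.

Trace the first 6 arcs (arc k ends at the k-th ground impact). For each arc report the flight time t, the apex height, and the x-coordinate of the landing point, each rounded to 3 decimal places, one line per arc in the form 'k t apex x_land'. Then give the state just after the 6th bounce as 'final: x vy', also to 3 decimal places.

1 1.650 4.434 14.918
2 1.522 2.838 28.677
3 1.218 1.816 39.684
4 0.974 1.162 48.490
5 0.779 0.744 55.535
6 0.623 0.476 61.171
final: 61.171 2.444

Arc 1: start y=2.040, vy=6.850 → t=1.650, apex=4.434, x_land=14.918, impact vy=-9.322
  bounce: vy ← 0.8·9.322 = 7.458
Arc 2: start y=0.000, vy=7.458 → t=1.522, apex=2.838, x_land=28.677, impact vy=-7.458
  bounce: vy ← 0.8·7.458 = 5.966
Arc 3: start y=0.000, vy=5.966 → t=1.218, apex=1.816, x_land=39.684, impact vy=-5.966
  bounce: vy ← 0.8·5.966 = 4.773
Arc 4: start y=0.000, vy=4.773 → t=0.974, apex=1.162, x_land=48.490, impact vy=-4.773
  bounce: vy ← 0.8·4.773 = 3.818
Arc 5: start y=0.000, vy=3.818 → t=0.779, apex=0.744, x_land=55.535, impact vy=-3.818
  bounce: vy ← 0.8·3.818 = 3.055
Arc 6: start y=0.000, vy=3.055 → t=0.623, apex=0.476, x_land=61.171, impact vy=-3.055
  bounce: vy ← 0.8·3.055 = 2.444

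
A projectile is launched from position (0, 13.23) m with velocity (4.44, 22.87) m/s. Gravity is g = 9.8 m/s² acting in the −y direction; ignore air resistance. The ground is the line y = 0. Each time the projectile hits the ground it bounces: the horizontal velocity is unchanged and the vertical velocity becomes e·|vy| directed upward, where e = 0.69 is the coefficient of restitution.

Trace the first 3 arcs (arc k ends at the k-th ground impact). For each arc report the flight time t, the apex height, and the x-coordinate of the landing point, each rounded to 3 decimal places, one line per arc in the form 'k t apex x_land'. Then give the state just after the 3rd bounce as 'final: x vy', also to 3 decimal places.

1 5.188 39.916 23.034
2 3.939 19.004 40.522
3 2.718 9.048 52.588
final: 52.588 9.189

Arc 1: start y=13.230, vy=22.870 → t=5.188, apex=39.916, x_land=23.034, impact vy=-27.970
  bounce: vy ← 0.69·27.970 = 19.300
Arc 2: start y=0.000, vy=19.300 → t=3.939, apex=19.004, x_land=40.522, impact vy=-19.300
  bounce: vy ← 0.69·19.300 = 13.317
Arc 3: start y=0.000, vy=13.317 → t=2.718, apex=9.048, x_land=52.588, impact vy=-13.317
  bounce: vy ← 0.69·13.317 = 9.189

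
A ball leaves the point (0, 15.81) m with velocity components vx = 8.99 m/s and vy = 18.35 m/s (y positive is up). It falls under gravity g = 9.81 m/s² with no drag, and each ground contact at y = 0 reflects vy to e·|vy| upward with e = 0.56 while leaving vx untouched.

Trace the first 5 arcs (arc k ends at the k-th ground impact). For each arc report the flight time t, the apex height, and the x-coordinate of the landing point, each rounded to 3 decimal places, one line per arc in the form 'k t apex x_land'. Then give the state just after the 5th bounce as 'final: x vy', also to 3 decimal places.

Arc 1: start y=15.810, vy=18.350 → t=4.463, apex=32.972, x_land=40.125, impact vy=-25.435
  bounce: vy ← 0.56·25.435 = 14.243
Arc 2: start y=0.000, vy=14.243 → t=2.904, apex=10.340, x_land=66.230, impact vy=-14.243
  bounce: vy ← 0.56·14.243 = 7.976
Arc 3: start y=0.000, vy=7.976 → t=1.626, apex=3.243, x_land=80.849, impact vy=-7.976
  bounce: vy ← 0.56·7.976 = 4.467
Arc 4: start y=0.000, vy=4.467 → t=0.911, apex=1.017, x_land=89.036, impact vy=-4.467
  bounce: vy ← 0.56·4.467 = 2.501
Arc 5: start y=0.000, vy=2.501 → t=0.510, apex=0.319, x_land=93.620, impact vy=-2.501
  bounce: vy ← 0.56·2.501 = 1.401

1 4.463 32.972 40.125
2 2.904 10.340 66.230
3 1.626 3.243 80.849
4 0.911 1.017 89.036
5 0.510 0.319 93.620
final: 93.620 1.401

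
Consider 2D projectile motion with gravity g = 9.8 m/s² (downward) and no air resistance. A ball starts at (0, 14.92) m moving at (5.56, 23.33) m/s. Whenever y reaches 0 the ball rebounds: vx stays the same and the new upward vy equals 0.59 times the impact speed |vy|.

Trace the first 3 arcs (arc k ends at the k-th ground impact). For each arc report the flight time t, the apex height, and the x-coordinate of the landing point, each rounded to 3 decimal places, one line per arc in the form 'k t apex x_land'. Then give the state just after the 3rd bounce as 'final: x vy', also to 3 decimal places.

1 5.332 42.690 29.647
2 3.483 14.860 49.013
3 2.055 5.173 60.438
final: 60.438 5.941

Arc 1: start y=14.920, vy=23.330 → t=5.332, apex=42.690, x_land=29.647, impact vy=-28.926
  bounce: vy ← 0.59·28.926 = 17.066
Arc 2: start y=0.000, vy=17.066 → t=3.483, apex=14.860, x_land=49.013, impact vy=-17.066
  bounce: vy ← 0.59·17.066 = 10.069
Arc 3: start y=0.000, vy=10.069 → t=2.055, apex=5.173, x_land=60.438, impact vy=-10.069
  bounce: vy ← 0.59·10.069 = 5.941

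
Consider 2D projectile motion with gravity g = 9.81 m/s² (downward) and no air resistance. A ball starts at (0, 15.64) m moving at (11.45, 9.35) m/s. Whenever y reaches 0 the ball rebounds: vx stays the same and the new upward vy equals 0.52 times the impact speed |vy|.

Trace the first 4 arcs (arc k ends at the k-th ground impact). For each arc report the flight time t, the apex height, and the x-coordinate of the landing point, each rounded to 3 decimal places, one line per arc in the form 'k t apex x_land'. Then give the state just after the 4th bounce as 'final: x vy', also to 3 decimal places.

Arc 1: start y=15.640, vy=9.350 → t=2.977, apex=20.096, x_land=34.089, impact vy=-19.856
  bounce: vy ← 0.52·19.856 = 10.325
Arc 2: start y=0.000, vy=10.325 → t=2.105, apex=5.434, x_land=58.192, impact vy=-10.325
  bounce: vy ← 0.52·10.325 = 5.369
Arc 3: start y=0.000, vy=5.369 → t=1.095, apex=1.469, x_land=70.726, impact vy=-5.369
  bounce: vy ← 0.52·5.369 = 2.792
Arc 4: start y=0.000, vy=2.792 → t=0.569, apex=0.397, x_land=77.243, impact vy=-2.792
  bounce: vy ← 0.52·2.792 = 1.452

1 2.977 20.096 34.089
2 2.105 5.434 58.192
3 1.095 1.469 70.726
4 0.569 0.397 77.243
final: 77.243 1.452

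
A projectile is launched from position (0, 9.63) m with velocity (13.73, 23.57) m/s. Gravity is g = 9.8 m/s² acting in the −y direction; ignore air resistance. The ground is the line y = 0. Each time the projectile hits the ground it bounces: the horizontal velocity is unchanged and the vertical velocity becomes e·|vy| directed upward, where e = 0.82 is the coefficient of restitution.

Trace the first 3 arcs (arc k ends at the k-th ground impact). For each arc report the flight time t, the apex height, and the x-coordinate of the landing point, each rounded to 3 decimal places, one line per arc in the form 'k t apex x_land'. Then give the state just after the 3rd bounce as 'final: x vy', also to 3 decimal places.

Arc 1: start y=9.630, vy=23.570 → t=5.189, apex=37.974, x_land=71.244, impact vy=-27.282
  bounce: vy ← 0.82·27.282 = 22.371
Arc 2: start y=0.000, vy=22.371 → t=4.566, apex=25.534, x_land=133.929, impact vy=-22.371
  bounce: vy ← 0.82·22.371 = 18.344
Arc 3: start y=0.000, vy=18.344 → t=3.744, apex=17.169, x_land=185.330, impact vy=-18.344
  bounce: vy ← 0.82·18.344 = 15.042

1 5.189 37.974 71.244
2 4.566 25.534 133.929
3 3.744 17.169 185.330
final: 185.330 15.042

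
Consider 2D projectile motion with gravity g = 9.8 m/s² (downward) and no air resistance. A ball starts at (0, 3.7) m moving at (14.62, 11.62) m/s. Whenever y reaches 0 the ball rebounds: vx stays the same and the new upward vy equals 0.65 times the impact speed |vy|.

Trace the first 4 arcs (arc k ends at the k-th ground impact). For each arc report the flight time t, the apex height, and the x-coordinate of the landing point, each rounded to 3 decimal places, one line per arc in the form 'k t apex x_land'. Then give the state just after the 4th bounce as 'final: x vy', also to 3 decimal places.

Arc 1: start y=3.700, vy=11.620 → t=2.656, apex=10.589, x_land=38.827, impact vy=-14.406
  bounce: vy ← 0.65·14.406 = 9.364
Arc 2: start y=0.000, vy=9.364 → t=1.911, apex=4.474, x_land=66.767, impact vy=-9.364
  bounce: vy ← 0.65·9.364 = 6.087
Arc 3: start y=0.000, vy=6.087 → t=1.242, apex=1.890, x_land=84.927, impact vy=-6.087
  bounce: vy ← 0.65·6.087 = 3.956
Arc 4: start y=0.000, vy=3.956 → t=0.807, apex=0.799, x_land=96.732, impact vy=-3.956
  bounce: vy ← 0.65·3.956 = 2.572

1 2.656 10.589 38.827
2 1.911 4.474 66.767
3 1.242 1.890 84.927
4 0.807 0.799 96.732
final: 96.732 2.572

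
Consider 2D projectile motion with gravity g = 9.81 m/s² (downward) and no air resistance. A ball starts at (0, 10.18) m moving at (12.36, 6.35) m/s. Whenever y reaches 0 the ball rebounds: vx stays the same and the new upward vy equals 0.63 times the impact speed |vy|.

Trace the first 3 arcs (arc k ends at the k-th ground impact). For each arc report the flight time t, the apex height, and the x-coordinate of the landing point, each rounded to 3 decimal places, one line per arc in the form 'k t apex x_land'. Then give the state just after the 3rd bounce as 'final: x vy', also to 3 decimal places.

1 2.227 12.235 27.522
2 1.990 4.856 52.118
3 1.254 1.927 67.614
final: 67.614 3.874

Arc 1: start y=10.180, vy=6.350 → t=2.227, apex=12.235, x_land=27.522, impact vy=-15.494
  bounce: vy ← 0.63·15.494 = 9.761
Arc 2: start y=0.000, vy=9.761 → t=1.990, apex=4.856, x_land=52.118, impact vy=-9.761
  bounce: vy ← 0.63·9.761 = 6.149
Arc 3: start y=0.000, vy=6.149 → t=1.254, apex=1.927, x_land=67.614, impact vy=-6.149
  bounce: vy ← 0.63·6.149 = 3.874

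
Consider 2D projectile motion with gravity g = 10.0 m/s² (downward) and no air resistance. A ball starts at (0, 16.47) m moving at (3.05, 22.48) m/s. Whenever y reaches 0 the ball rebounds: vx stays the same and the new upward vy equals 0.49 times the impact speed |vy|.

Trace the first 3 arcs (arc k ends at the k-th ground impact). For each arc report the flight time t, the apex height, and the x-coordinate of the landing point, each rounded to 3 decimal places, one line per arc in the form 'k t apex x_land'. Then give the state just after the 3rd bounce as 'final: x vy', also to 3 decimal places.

Arc 1: start y=16.470, vy=22.480 → t=5.137, apex=41.738, x_land=15.668, impact vy=-28.892
  bounce: vy ← 0.49·28.892 = 14.157
Arc 2: start y=0.000, vy=14.157 → t=2.831, apex=10.021, x_land=24.304, impact vy=-14.157
  bounce: vy ← 0.49·14.157 = 6.937
Arc 3: start y=0.000, vy=6.937 → t=1.387, apex=2.406, x_land=28.536, impact vy=-6.937
  bounce: vy ← 0.49·6.937 = 3.399

1 5.137 41.738 15.668
2 2.831 10.021 24.304
3 1.387 2.406 28.536
final: 28.536 3.399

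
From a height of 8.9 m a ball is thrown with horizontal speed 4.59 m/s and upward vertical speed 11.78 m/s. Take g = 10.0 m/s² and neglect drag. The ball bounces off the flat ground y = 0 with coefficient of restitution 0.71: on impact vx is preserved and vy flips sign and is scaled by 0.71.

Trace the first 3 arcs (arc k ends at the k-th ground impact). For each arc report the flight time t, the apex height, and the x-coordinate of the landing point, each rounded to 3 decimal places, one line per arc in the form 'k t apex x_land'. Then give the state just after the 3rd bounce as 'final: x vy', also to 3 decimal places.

Arc 1: start y=8.900, vy=11.780 → t=2.958, apex=15.838, x_land=13.576, impact vy=-17.798
  bounce: vy ← 0.71·17.798 = 12.637
Arc 2: start y=0.000, vy=12.637 → t=2.527, apex=7.984, x_land=25.177, impact vy=-12.637
  bounce: vy ← 0.71·12.637 = 8.972
Arc 3: start y=0.000, vy=8.972 → t=1.794, apex=4.025, x_land=33.413, impact vy=-8.972
  bounce: vy ← 0.71·8.972 = 6.370

1 2.958 15.838 13.576
2 2.527 7.984 25.177
3 1.794 4.025 33.413
final: 33.413 6.370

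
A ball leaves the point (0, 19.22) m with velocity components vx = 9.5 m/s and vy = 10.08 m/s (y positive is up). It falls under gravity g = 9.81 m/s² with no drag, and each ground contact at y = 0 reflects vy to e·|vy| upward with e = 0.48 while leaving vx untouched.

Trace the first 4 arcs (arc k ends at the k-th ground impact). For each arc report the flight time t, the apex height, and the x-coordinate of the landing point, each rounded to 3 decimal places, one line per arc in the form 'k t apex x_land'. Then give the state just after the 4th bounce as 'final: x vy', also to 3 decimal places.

1 3.258 24.399 30.949
2 2.141 5.621 51.290
3 1.028 1.295 61.053
4 0.493 0.298 65.740
final: 65.740 1.161

Arc 1: start y=19.220, vy=10.080 → t=3.258, apex=24.399, x_land=30.949, impact vy=-21.879
  bounce: vy ← 0.48·21.879 = 10.502
Arc 2: start y=0.000, vy=10.502 → t=2.141, apex=5.621, x_land=51.290, impact vy=-10.502
  bounce: vy ← 0.48·10.502 = 5.041
Arc 3: start y=0.000, vy=5.041 → t=1.028, apex=1.295, x_land=61.053, impact vy=-5.041
  bounce: vy ← 0.48·5.041 = 2.420
Arc 4: start y=0.000, vy=2.420 → t=0.493, apex=0.298, x_land=65.740, impact vy=-2.420
  bounce: vy ← 0.48·2.420 = 1.161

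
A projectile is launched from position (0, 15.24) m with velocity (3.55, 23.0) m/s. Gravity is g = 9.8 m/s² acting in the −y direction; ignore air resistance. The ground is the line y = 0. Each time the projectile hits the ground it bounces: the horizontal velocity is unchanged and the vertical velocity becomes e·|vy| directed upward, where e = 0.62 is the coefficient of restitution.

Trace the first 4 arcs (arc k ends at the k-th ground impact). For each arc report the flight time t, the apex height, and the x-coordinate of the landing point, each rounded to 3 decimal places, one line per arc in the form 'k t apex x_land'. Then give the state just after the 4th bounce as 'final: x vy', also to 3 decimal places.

1 5.283 42.230 18.753
2 3.640 16.233 31.676
3 2.257 6.240 39.689
4 1.399 2.399 44.656
final: 44.656 4.251

Arc 1: start y=15.240, vy=23.000 → t=5.283, apex=42.230, x_land=18.753, impact vy=-28.770
  bounce: vy ← 0.62·28.770 = 17.837
Arc 2: start y=0.000, vy=17.837 → t=3.640, apex=16.233, x_land=31.676, impact vy=-17.837
  bounce: vy ← 0.62·17.837 = 11.059
Arc 3: start y=0.000, vy=11.059 → t=2.257, apex=6.240, x_land=39.689, impact vy=-11.059
  bounce: vy ← 0.62·11.059 = 6.857
Arc 4: start y=0.000, vy=6.857 → t=1.399, apex=2.399, x_land=44.656, impact vy=-6.857
  bounce: vy ← 0.62·6.857 = 4.251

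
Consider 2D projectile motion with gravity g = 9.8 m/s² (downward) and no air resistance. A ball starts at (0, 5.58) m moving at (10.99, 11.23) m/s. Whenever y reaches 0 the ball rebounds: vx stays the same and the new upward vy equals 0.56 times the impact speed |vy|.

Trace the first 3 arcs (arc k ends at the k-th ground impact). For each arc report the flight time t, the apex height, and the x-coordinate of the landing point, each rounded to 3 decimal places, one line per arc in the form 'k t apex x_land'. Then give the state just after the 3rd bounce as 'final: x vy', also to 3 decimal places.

1 2.712 12.014 29.802
2 1.754 3.768 49.076
3 0.982 1.182 59.870
final: 59.870 2.695

Arc 1: start y=5.580, vy=11.230 → t=2.712, apex=12.014, x_land=29.802, impact vy=-15.345
  bounce: vy ← 0.56·15.345 = 8.593
Arc 2: start y=0.000, vy=8.593 → t=1.754, apex=3.768, x_land=49.076, impact vy=-8.593
  bounce: vy ← 0.56·8.593 = 4.812
Arc 3: start y=0.000, vy=4.812 → t=0.982, apex=1.182, x_land=59.870, impact vy=-4.812
  bounce: vy ← 0.56·4.812 = 2.695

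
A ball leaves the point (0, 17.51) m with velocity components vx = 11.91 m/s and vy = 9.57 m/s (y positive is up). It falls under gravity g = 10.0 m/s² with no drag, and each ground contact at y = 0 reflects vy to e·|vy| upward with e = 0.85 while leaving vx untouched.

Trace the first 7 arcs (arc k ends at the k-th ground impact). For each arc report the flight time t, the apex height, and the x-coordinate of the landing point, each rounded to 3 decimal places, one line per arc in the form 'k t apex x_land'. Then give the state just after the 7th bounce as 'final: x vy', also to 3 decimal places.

1 3.059 22.089 36.431
2 3.573 15.959 78.988
3 3.037 11.531 115.161
4 2.582 8.331 145.908
5 2.194 6.019 172.043
6 1.865 4.349 194.258
7 1.585 3.142 213.140
final: 213.140 6.738

Arc 1: start y=17.510, vy=9.570 → t=3.059, apex=22.089, x_land=36.431, impact vy=-21.019
  bounce: vy ← 0.85·21.019 = 17.866
Arc 2: start y=0.000, vy=17.866 → t=3.573, apex=15.959, x_land=78.988, impact vy=-17.866
  bounce: vy ← 0.85·17.866 = 15.186
Arc 3: start y=0.000, vy=15.186 → t=3.037, apex=11.531, x_land=115.161, impact vy=-15.186
  bounce: vy ← 0.85·15.186 = 12.908
Arc 4: start y=0.000, vy=12.908 → t=2.582, apex=8.331, x_land=145.908, impact vy=-12.908
  bounce: vy ← 0.85·12.908 = 10.972
Arc 5: start y=0.000, vy=10.972 → t=2.194, apex=6.019, x_land=172.043, impact vy=-10.972
  bounce: vy ← 0.85·10.972 = 9.326
Arc 6: start y=0.000, vy=9.326 → t=1.865, apex=4.349, x_land=194.258, impact vy=-9.326
  bounce: vy ← 0.85·9.326 = 7.927
Arc 7: start y=0.000, vy=7.927 → t=1.585, apex=3.142, x_land=213.140, impact vy=-7.927
  bounce: vy ← 0.85·7.927 = 6.738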